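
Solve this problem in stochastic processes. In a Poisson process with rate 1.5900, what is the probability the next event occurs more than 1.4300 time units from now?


P(X > t) = exp(-lambda * t)
= exp(-1.5900 * 1.4300)
= exp(-2.2737) = 0.1029

0.1029


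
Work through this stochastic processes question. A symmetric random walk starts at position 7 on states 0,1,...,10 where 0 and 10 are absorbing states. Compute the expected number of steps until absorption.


For symmetric RW on 0,...,N with absorbing barriers, E(i) = i*(N-i)
E(7) = 7 * 3 = 21

21


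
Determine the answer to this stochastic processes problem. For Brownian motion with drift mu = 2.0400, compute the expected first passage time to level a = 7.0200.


Expected first passage time = a/mu
= 7.0200/2.0400
= 3.4412

3.4412


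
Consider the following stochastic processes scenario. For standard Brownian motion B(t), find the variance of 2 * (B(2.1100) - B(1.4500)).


Var(alpha*(B(t)-B(s))) = alpha^2 * (t-s)
= 2^2 * (2.1100 - 1.4500)
= 4 * 0.6600
= 2.6400

2.6400


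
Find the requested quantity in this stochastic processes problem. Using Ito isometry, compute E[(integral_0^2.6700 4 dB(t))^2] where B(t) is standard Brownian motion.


By Ito isometry: E[(int f dB)^2] = int f^2 dt
= 4^2 * 2.6700
= 16 * 2.6700 = 42.7200

42.7200


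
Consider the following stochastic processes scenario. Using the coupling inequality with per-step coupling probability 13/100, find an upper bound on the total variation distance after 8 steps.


TV distance bound <= (1-delta)^n
= (1 - 0.1300)^8
= 0.8700^8
= 0.3282

0.3282


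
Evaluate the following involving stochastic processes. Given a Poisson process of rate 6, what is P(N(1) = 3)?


P(N(t)=k) = (lambda*t)^k * exp(-lambda*t) / k!
lambda*t = 6
= 6^3 * exp(-6) / 3!
= 216 * 0.0025 / 6
= 0.0892

0.0892


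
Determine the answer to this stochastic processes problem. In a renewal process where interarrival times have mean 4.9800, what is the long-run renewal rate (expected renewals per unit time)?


Long-run renewal rate = 1/E(X)
= 1/4.9800
= 0.2008

0.2008


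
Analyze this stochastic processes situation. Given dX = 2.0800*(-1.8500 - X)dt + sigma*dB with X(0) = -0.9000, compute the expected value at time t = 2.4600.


E[X(t)] = mu + (X(0) - mu)*exp(-theta*t)
= -1.8500 + (-0.9000 - -1.8500)*exp(-2.0800*2.4600)
= -1.8500 + 0.9500 * 0.0060
= -1.8443

-1.8443


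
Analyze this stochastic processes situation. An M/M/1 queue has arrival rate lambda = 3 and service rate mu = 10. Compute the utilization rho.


rho = lambda/mu
= 3/10
= 0.3000

0.3000


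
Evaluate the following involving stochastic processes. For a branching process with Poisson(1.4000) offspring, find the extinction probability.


Since mu = 1.4000 > 1, extinction prob q < 1.
Solve s = exp(mu*(s-1)) iteratively.
q = 0.4890

0.4890


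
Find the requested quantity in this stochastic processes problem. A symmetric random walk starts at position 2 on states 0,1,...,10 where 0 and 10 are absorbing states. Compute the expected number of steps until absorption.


For symmetric RW on 0,...,N with absorbing barriers, E(i) = i*(N-i)
E(2) = 2 * 8 = 16

16


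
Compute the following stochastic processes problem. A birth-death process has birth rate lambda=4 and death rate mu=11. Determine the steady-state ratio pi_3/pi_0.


For birth-death process, pi_n/pi_0 = (lambda/mu)^n
= (4/11)^3
= 0.0481

0.0481


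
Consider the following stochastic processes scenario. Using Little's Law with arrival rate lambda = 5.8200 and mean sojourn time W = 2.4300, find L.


Little's Law: L = lambda * W
= 5.8200 * 2.4300
= 14.1426

14.1426


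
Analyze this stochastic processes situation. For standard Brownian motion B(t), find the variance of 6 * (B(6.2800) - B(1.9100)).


Var(alpha*(B(t)-B(s))) = alpha^2 * (t-s)
= 6^2 * (6.2800 - 1.9100)
= 36 * 4.3700
= 157.3200

157.3200


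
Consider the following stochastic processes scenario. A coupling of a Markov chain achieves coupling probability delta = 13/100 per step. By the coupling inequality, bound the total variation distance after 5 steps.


TV distance bound <= (1-delta)^n
= (1 - 0.1300)^5
= 0.8700^5
= 0.4984

0.4984


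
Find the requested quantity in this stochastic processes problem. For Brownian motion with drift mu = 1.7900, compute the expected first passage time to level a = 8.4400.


Expected first passage time = a/mu
= 8.4400/1.7900
= 4.7151

4.7151


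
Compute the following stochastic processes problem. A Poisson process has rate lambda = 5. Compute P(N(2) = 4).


P(N(t)=k) = (lambda*t)^k * exp(-lambda*t) / k!
lambda*t = 10
= 10^4 * exp(-10) / 4!
= 10000 * 4.5400e-05 / 24
= 0.0189

0.0189


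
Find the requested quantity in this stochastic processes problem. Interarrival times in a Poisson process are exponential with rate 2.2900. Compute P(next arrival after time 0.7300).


P(X > t) = exp(-lambda * t)
= exp(-2.2900 * 0.7300)
= exp(-1.6717) = 0.1879

0.1879


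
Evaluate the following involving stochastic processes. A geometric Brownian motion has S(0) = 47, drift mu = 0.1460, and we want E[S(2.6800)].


E[S(t)] = S(0) * exp(mu * t)
= 47 * exp(0.1460 * 2.6800)
= 47 * 1.4789
= 69.5070

69.5070


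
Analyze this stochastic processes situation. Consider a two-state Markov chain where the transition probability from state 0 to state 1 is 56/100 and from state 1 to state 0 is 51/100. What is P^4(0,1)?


Computing P^4 by matrix multiplication.
P = [[0.4400, 0.5600], [0.5100, 0.4900]]
After raising P to the power 4:
P^4(0,1) = 0.5234

0.5234


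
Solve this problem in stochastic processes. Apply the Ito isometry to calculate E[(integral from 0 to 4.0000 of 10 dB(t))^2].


By Ito isometry: E[(int f dB)^2] = int f^2 dt
= 10^2 * 4.0000
= 100 * 4.0000 = 400.0000

400.0000


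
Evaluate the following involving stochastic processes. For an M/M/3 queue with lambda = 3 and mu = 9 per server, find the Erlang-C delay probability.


a = lambda/mu = 0.3333
rho = a/c = 0.1111
Erlang-C formula applied:
C(c,a) = 0.0050

0.0050


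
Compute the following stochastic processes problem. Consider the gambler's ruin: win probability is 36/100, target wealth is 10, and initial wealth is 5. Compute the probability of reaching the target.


Gambler's ruin formula:
r = q/p = 0.6400/0.3600 = 1.7778
P(win) = (1 - r^i)/(1 - r^N)
= (1 - 1.7778^5)/(1 - 1.7778^10)
= 0.0533

0.0533


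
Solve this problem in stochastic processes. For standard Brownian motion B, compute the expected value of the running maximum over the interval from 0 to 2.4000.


E(max B(s)) = sqrt(2t/pi)
= sqrt(2*2.4000/pi)
= sqrt(1.5279)
= 1.2361

1.2361


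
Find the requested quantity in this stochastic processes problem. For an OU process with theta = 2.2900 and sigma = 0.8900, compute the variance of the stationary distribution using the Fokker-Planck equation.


Stationary variance = sigma^2 / (2*theta)
= 0.8900^2 / (2*2.2900)
= 0.7921 / 4.5800
= 0.1729

0.1729


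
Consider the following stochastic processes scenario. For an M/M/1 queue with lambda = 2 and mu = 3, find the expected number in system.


rho = 2/3 = 0.6667
L = rho/(1-rho)
= 0.6667/0.3333
= 2.0000

2.0000


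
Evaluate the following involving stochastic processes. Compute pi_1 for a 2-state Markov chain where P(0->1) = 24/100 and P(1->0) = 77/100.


Stationary distribution: pi_0 = p10/(p01+p10), pi_1 = p01/(p01+p10)
p01 = 0.2400, p10 = 0.7700
pi_1 = 0.2376

0.2376


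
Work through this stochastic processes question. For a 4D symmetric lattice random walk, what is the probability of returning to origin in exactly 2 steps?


P(return in 2 steps) = P(reverse first step) = 1/(2d)
= 1/8
= 0.1250

0.1250


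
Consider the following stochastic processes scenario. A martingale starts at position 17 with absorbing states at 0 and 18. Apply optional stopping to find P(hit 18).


By optional stopping theorem: E(M at tau) = M(0) = 17
P(hit 18)*18 + P(hit 0)*0 = 17
P(hit 18) = (17 - 0)/(18 - 0) = 17/18 = 0.9444

0.9444


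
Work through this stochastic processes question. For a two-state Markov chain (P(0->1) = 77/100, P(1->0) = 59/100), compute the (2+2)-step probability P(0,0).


P^4 = P^2 * P^2
Computing via matrix multiplication of the transition matrix.
Entry (0,0) of P^4 = 0.4433

0.4433


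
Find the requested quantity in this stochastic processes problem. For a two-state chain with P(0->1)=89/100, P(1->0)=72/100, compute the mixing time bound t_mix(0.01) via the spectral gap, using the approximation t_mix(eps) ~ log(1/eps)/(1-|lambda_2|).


lambda_2 = |1 - p01 - p10| = |1 - 0.8900 - 0.7200| = 0.6100
t_mix ~ log(1/eps)/(1 - |lambda_2|)
= log(100)/(1 - 0.6100) = 4.6052/0.3900
= 11.8081

11.8081


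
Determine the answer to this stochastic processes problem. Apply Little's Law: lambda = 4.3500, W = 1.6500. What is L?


Little's Law: L = lambda * W
= 4.3500 * 1.6500
= 7.1775

7.1775


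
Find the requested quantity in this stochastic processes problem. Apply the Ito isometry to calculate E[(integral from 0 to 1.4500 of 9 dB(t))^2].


By Ito isometry: E[(int f dB)^2] = int f^2 dt
= 9^2 * 1.4500
= 81 * 1.4500 = 117.4500

117.4500


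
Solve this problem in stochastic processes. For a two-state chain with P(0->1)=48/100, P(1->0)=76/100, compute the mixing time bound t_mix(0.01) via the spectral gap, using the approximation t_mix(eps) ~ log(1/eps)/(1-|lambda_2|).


lambda_2 = |1 - p01 - p10| = |1 - 0.4800 - 0.7600| = 0.2400
t_mix ~ log(1/eps)/(1 - |lambda_2|)
= log(100)/(1 - 0.2400) = 4.6052/0.7600
= 6.0594

6.0594


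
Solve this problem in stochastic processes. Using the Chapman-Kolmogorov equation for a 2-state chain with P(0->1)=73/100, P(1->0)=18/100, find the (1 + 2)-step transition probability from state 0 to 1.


P^3 = P^1 * P^2
Computing via matrix multiplication of the transition matrix.
Entry (0,1) of P^3 = 0.8016

0.8016


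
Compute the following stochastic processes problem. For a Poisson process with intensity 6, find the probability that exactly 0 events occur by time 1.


P(N(t)=k) = (lambda*t)^k * exp(-lambda*t) / k!
lambda*t = 6
= 6^0 * exp(-6) / 0!
= 1 * 0.0025 / 1
= 0.0025

0.0025


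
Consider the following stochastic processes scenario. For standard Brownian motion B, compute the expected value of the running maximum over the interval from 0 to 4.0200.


E(max B(s)) = sqrt(2t/pi)
= sqrt(2*4.0200/pi)
= sqrt(2.5592)
= 1.5998

1.5998


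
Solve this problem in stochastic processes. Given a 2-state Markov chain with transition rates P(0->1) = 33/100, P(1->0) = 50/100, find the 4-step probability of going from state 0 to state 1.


Computing P^4 by matrix multiplication.
P = [[0.6700, 0.3300], [0.5000, 0.5000]]
After raising P to the power 4:
P^4(0,1) = 0.3973

0.3973


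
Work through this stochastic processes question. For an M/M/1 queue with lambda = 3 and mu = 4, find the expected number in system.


rho = 3/4 = 0.7500
L = rho/(1-rho)
= 0.7500/0.2500
= 3.0000

3.0000


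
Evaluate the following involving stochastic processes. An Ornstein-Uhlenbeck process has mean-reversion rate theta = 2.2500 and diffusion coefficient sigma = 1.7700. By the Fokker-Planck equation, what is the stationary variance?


Stationary variance = sigma^2 / (2*theta)
= 1.7700^2 / (2*2.2500)
= 3.1329 / 4.5000
= 0.6962

0.6962


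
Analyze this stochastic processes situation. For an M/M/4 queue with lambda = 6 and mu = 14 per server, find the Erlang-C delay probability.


a = lambda/mu = 0.4286
rho = a/c = 0.1071
Erlang-C formula applied:
C(c,a) = 0.0010

0.0010


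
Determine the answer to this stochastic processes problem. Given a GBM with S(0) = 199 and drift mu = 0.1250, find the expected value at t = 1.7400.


E[S(t)] = S(0) * exp(mu * t)
= 199 * exp(0.1250 * 1.7400)
= 199 * 1.2430
= 247.3501

247.3501


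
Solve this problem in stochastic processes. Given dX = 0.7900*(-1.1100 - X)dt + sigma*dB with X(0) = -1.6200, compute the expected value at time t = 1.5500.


E[X(t)] = mu + (X(0) - mu)*exp(-theta*t)
= -1.1100 + (-1.6200 - -1.1100)*exp(-0.7900*1.5500)
= -1.1100 + -0.5100 * 0.2939
= -1.2599

-1.2599


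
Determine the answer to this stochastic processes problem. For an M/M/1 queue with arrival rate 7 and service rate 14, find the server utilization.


rho = lambda/mu
= 7/14
= 0.5000

0.5000


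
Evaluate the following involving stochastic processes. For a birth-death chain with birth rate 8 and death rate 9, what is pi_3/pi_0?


For birth-death process, pi_n/pi_0 = (lambda/mu)^n
= (8/9)^3
= 0.7023

0.7023


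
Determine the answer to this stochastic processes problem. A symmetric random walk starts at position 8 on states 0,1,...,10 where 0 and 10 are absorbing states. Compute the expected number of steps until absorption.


For symmetric RW on 0,...,N with absorbing barriers, E(i) = i*(N-i)
E(8) = 8 * 2 = 16

16


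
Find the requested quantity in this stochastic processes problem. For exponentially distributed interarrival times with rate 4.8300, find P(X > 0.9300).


P(X > t) = exp(-lambda * t)
= exp(-4.8300 * 0.9300)
= exp(-4.4919) = 0.0112

0.0112


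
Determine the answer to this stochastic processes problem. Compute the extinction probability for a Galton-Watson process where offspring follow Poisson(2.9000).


Since mu = 2.9000 > 1, extinction prob q < 1.
Solve s = exp(mu*(s-1)) iteratively.
q = 0.0668

0.0668


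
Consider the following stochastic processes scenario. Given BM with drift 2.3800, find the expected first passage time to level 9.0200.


Expected first passage time = a/mu
= 9.0200/2.3800
= 3.7899

3.7899


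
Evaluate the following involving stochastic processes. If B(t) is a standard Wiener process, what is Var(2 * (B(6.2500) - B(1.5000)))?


Var(alpha*(B(t)-B(s))) = alpha^2 * (t-s)
= 2^2 * (6.2500 - 1.5000)
= 4 * 4.7500
= 19.0000

19.0000


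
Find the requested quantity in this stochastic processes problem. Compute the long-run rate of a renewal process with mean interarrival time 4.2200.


Long-run renewal rate = 1/E(X)
= 1/4.2200
= 0.2370

0.2370


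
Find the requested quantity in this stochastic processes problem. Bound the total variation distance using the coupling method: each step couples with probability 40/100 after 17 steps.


TV distance bound <= (1-delta)^n
= (1 - 0.4000)^17
= 0.6000^17
= 1.6927e-04

1.6927e-04


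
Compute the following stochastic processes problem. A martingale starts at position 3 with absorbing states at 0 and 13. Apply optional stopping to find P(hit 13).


By optional stopping theorem: E(M at tau) = M(0) = 3
P(hit 13)*13 + P(hit 0)*0 = 3
P(hit 13) = (3 - 0)/(13 - 0) = 3/13 = 0.2308

0.2308


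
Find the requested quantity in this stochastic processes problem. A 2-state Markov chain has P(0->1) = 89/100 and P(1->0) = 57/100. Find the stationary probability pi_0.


Stationary distribution: pi_0 = p10/(p01+p10), pi_1 = p01/(p01+p10)
p01 = 0.8900, p10 = 0.5700
pi_0 = 0.3904

0.3904


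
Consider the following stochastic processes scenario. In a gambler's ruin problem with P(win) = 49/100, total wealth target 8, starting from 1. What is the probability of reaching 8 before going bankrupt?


Gambler's ruin formula:
r = q/p = 0.5100/0.4900 = 1.0408
P(win) = (1 - r^i)/(1 - r^N)
= (1 - 1.0408^1)/(1 - 1.0408^8)
= 0.1082

0.1082


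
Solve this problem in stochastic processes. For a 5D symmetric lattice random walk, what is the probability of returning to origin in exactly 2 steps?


P(return in 2 steps) = P(reverse first step) = 1/(2d)
= 1/10
= 0.1000

0.1000


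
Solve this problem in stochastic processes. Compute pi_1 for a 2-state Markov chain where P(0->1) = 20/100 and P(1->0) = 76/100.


Stationary distribution: pi_0 = p10/(p01+p10), pi_1 = p01/(p01+p10)
p01 = 0.2000, p10 = 0.7600
pi_1 = 0.2083

0.2083


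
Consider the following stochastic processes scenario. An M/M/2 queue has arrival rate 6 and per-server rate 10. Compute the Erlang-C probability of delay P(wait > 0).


a = lambda/mu = 0.6000
rho = a/c = 0.3000
Erlang-C formula applied:
C(c,a) = 0.1385

0.1385


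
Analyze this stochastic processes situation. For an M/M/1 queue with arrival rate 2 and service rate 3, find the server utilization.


rho = lambda/mu
= 2/3
= 0.6667

0.6667


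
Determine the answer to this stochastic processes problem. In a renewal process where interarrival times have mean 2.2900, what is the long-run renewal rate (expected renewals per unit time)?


Long-run renewal rate = 1/E(X)
= 1/2.2900
= 0.4367

0.4367


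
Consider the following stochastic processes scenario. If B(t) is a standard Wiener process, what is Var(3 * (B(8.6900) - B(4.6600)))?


Var(alpha*(B(t)-B(s))) = alpha^2 * (t-s)
= 3^2 * (8.6900 - 4.6600)
= 9 * 4.0300
= 36.2700

36.2700


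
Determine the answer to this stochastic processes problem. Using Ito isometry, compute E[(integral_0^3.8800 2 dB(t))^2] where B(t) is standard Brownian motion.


By Ito isometry: E[(int f dB)^2] = int f^2 dt
= 2^2 * 3.8800
= 4 * 3.8800 = 15.5200

15.5200


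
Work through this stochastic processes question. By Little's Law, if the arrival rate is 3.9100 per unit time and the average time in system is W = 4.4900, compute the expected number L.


Little's Law: L = lambda * W
= 3.9100 * 4.4900
= 17.5559

17.5559


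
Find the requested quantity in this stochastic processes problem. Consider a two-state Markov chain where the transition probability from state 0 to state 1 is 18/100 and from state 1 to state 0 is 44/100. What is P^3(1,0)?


Computing P^3 by matrix multiplication.
P = [[0.8200, 0.1800], [0.4400, 0.5600]]
After raising P to the power 3:
P^3(1,0) = 0.6707

0.6707


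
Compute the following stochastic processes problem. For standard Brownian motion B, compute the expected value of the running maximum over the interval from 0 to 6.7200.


E(max B(s)) = sqrt(2t/pi)
= sqrt(2*6.7200/pi)
= sqrt(4.2781)
= 2.0684

2.0684


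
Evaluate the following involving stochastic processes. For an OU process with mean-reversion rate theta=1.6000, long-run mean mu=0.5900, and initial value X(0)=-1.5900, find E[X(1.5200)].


E[X(t)] = mu + (X(0) - mu)*exp(-theta*t)
= 0.5900 + (-1.5900 - 0.5900)*exp(-1.6000*1.5200)
= 0.5900 + -2.1800 * 0.0879
= 0.3985

0.3985


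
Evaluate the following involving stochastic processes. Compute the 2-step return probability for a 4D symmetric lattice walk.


P(return in 2 steps) = P(reverse first step) = 1/(2d)
= 1/8
= 0.1250

0.1250


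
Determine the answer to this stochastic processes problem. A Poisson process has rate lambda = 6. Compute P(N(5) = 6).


P(N(t)=k) = (lambda*t)^k * exp(-lambda*t) / k!
lambda*t = 30
= 30^6 * exp(-30) / 6!
= 729000000 * 9.3576e-14 / 720
= 9.4746e-08

9.4746e-08


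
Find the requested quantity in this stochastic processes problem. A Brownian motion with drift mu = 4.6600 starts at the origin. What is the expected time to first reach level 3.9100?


Expected first passage time = a/mu
= 3.9100/4.6600
= 0.8391

0.8391


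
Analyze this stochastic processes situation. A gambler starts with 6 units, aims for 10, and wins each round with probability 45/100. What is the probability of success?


Gambler's ruin formula:
r = q/p = 0.5500/0.4500 = 1.2222
P(win) = (1 - r^i)/(1 - r^N)
= (1 - 1.2222^6)/(1 - 1.2222^10)
= 0.3624

0.3624


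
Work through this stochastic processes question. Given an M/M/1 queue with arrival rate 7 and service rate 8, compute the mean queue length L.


rho = 7/8 = 0.8750
L = rho/(1-rho)
= 0.8750/0.1250
= 7.0000

7.0000


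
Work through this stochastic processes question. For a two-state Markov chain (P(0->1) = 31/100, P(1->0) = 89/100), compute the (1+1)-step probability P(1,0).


P^2 = P^1 * P^1
Computing via matrix multiplication of the transition matrix.
Entry (1,0) of P^2 = 0.7120

0.7120


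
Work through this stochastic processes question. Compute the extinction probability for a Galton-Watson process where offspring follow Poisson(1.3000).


Since mu = 1.3000 > 1, extinction prob q < 1.
Solve s = exp(mu*(s-1)) iteratively.
q = 0.5770

0.5770


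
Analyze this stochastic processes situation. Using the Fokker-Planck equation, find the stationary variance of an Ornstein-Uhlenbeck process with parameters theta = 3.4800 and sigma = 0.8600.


Stationary variance = sigma^2 / (2*theta)
= 0.8600^2 / (2*3.4800)
= 0.7396 / 6.9600
= 0.1063

0.1063


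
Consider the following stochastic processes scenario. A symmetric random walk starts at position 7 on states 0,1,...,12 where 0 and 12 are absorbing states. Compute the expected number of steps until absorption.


For symmetric RW on 0,...,N with absorbing barriers, E(i) = i*(N-i)
E(7) = 7 * 5 = 35

35


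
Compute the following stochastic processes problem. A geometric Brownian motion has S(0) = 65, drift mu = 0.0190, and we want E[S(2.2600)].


E[S(t)] = S(0) * exp(mu * t)
= 65 * exp(0.0190 * 2.2600)
= 65 * 1.0439
= 67.8519

67.8519


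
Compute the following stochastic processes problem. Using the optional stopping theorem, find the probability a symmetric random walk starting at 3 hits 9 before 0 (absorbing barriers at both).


By optional stopping theorem: E(M at tau) = M(0) = 3
P(hit 9)*9 + P(hit 0)*0 = 3
P(hit 9) = (3 - 0)/(9 - 0) = 1/3 = 0.3333

0.3333


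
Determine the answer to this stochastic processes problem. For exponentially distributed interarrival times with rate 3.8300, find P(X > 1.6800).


P(X > t) = exp(-lambda * t)
= exp(-3.8300 * 1.6800)
= exp(-6.4344) = 0.0016

0.0016


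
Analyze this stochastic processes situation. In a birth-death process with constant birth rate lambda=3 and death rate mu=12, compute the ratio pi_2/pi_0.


For birth-death process, pi_n/pi_0 = (lambda/mu)^n
= (3/12)^2
= 0.0625

0.0625


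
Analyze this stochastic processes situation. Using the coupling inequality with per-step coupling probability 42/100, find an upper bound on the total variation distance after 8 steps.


TV distance bound <= (1-delta)^n
= (1 - 0.4200)^8
= 0.5800^8
= 0.0128

0.0128


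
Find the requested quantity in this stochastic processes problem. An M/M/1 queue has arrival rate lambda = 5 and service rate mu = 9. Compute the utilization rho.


rho = lambda/mu
= 5/9
= 0.5556

0.5556


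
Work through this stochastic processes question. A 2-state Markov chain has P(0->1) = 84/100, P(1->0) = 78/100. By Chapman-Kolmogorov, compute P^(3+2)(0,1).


P^5 = P^3 * P^2
Computing via matrix multiplication of the transition matrix.
Entry (0,1) of P^5 = 0.5660

0.5660


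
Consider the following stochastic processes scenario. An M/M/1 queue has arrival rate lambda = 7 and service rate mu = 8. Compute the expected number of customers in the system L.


rho = 7/8 = 0.8750
L = rho/(1-rho)
= 0.8750/0.1250
= 7.0000

7.0000


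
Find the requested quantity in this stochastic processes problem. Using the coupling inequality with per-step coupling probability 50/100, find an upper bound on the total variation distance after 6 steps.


TV distance bound <= (1-delta)^n
= (1 - 0.5000)^6
= 0.5000^6
= 0.0156

0.0156


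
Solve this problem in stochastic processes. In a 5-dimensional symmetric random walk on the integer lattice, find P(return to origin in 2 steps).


P(return in 2 steps) = P(reverse first step) = 1/(2d)
= 1/10
= 0.1000

0.1000


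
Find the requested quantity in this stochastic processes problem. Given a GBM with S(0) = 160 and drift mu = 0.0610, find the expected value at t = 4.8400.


E[S(t)] = S(0) * exp(mu * t)
= 160 * exp(0.0610 * 4.8400)
= 160 * 1.3434
= 214.9518

214.9518


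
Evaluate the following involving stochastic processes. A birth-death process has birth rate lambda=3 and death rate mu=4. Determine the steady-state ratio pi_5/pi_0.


For birth-death process, pi_n/pi_0 = (lambda/mu)^n
= (3/4)^5
= 0.2373

0.2373


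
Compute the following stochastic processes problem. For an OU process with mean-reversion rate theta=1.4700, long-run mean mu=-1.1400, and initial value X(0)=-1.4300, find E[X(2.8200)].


E[X(t)] = mu + (X(0) - mu)*exp(-theta*t)
= -1.1400 + (-1.4300 - -1.1400)*exp(-1.4700*2.8200)
= -1.1400 + -0.2900 * 0.0158
= -1.1446

-1.1446


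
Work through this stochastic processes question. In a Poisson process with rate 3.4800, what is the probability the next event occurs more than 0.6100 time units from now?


P(X > t) = exp(-lambda * t)
= exp(-3.4800 * 0.6100)
= exp(-2.1228) = 0.1197

0.1197


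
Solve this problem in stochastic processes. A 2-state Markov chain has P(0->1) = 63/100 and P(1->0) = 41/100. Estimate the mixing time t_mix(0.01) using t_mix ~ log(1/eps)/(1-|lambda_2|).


lambda_2 = |1 - p01 - p10| = |1 - 0.6300 - 0.4100| = 0.0400
t_mix ~ log(1/eps)/(1 - |lambda_2|)
= log(100)/(1 - 0.0400) = 4.6052/0.9600
= 4.7971

4.7971


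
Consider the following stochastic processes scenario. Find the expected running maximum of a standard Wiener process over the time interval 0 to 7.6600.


E(max B(s)) = sqrt(2t/pi)
= sqrt(2*7.6600/pi)
= sqrt(4.8765)
= 2.2083

2.2083


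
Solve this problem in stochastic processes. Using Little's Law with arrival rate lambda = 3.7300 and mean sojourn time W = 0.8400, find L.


Little's Law: L = lambda * W
= 3.7300 * 0.8400
= 3.1332

3.1332


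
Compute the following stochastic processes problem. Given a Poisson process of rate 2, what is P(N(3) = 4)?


P(N(t)=k) = (lambda*t)^k * exp(-lambda*t) / k!
lambda*t = 6
= 6^4 * exp(-6) / 4!
= 1296 * 0.0025 / 24
= 0.1339

0.1339


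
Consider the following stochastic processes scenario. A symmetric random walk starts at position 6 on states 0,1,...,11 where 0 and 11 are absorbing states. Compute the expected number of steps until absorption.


For symmetric RW on 0,...,N with absorbing barriers, E(i) = i*(N-i)
E(6) = 6 * 5 = 30

30


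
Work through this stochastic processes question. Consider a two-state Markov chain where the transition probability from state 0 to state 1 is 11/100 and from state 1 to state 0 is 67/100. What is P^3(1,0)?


Computing P^3 by matrix multiplication.
P = [[0.8900, 0.1100], [0.6700, 0.3300]]
After raising P to the power 3:
P^3(1,0) = 0.8498

0.8498


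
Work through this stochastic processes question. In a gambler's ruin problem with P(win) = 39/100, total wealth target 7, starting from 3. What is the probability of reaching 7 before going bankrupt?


Gambler's ruin formula:
r = q/p = 0.6100/0.3900 = 1.5641
P(win) = (1 - r^i)/(1 - r^N)
= (1 - 1.5641^3)/(1 - 1.5641^7)
= 0.1291

0.1291


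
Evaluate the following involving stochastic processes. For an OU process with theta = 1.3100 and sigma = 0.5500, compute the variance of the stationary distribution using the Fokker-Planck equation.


Stationary variance = sigma^2 / (2*theta)
= 0.5500^2 / (2*1.3100)
= 0.3025 / 2.6200
= 0.1155

0.1155


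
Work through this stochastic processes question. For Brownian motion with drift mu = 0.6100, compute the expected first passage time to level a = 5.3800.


Expected first passage time = a/mu
= 5.3800/0.6100
= 8.8197

8.8197


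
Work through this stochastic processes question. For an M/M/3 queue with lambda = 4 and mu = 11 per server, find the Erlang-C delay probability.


a = lambda/mu = 0.3636
rho = a/c = 0.1212
Erlang-C formula applied:
C(c,a) = 0.0063

0.0063


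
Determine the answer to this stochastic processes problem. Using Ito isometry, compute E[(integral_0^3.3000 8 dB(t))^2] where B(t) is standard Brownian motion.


By Ito isometry: E[(int f dB)^2] = int f^2 dt
= 8^2 * 3.3000
= 64 * 3.3000 = 211.2000

211.2000


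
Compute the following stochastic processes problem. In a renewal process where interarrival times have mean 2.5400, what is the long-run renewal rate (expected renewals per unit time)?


Long-run renewal rate = 1/E(X)
= 1/2.5400
= 0.3937

0.3937


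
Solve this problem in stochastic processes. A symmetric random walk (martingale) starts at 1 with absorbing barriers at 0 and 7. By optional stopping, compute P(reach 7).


By optional stopping theorem: E(M at tau) = M(0) = 1
P(hit 7)*7 + P(hit 0)*0 = 1
P(hit 7) = (1 - 0)/(7 - 0) = 1/7 = 0.1429

0.1429


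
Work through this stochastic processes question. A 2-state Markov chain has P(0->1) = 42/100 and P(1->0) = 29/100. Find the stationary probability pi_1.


Stationary distribution: pi_0 = p10/(p01+p10), pi_1 = p01/(p01+p10)
p01 = 0.4200, p10 = 0.2900
pi_1 = 0.5915

0.5915


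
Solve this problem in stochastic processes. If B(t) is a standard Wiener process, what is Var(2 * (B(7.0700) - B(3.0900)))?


Var(alpha*(B(t)-B(s))) = alpha^2 * (t-s)
= 2^2 * (7.0700 - 3.0900)
= 4 * 3.9800
= 15.9200

15.9200


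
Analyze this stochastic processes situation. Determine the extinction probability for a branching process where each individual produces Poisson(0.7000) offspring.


Since mu = 0.7000 <= 1, extinction probability = 1.

1.0000


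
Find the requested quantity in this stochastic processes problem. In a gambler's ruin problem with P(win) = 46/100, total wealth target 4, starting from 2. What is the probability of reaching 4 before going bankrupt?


Gambler's ruin formula:
r = q/p = 0.5400/0.4600 = 1.1739
P(win) = (1 - r^i)/(1 - r^N)
= (1 - 1.1739^2)/(1 - 1.1739^4)
= 0.4205

0.4205


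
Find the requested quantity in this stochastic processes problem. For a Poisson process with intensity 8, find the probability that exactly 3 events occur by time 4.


P(N(t)=k) = (lambda*t)^k * exp(-lambda*t) / k!
lambda*t = 32
= 32^3 * exp(-32) / 3!
= 32768 * 1.2664e-14 / 6
= 6.9163e-11

6.9163e-11


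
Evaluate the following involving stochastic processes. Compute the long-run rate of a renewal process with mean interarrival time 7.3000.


Long-run renewal rate = 1/E(X)
= 1/7.3000
= 0.1370

0.1370


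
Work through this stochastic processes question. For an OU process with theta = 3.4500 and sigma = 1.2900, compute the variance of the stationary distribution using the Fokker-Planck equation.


Stationary variance = sigma^2 / (2*theta)
= 1.2900^2 / (2*3.4500)
= 1.6641 / 6.9000
= 0.2412

0.2412


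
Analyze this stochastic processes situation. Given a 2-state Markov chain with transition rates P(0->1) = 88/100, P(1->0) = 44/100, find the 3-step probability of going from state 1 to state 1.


Computing P^3 by matrix multiplication.
P = [[0.1200, 0.8800], [0.4400, 0.5600]]
After raising P to the power 3:
P^3(1,1) = 0.6557

0.6557


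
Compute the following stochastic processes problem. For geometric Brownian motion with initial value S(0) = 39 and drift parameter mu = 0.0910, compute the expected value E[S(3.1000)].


E[S(t)] = S(0) * exp(mu * t)
= 39 * exp(0.0910 * 3.1000)
= 39 * 1.3259
= 51.7105

51.7105


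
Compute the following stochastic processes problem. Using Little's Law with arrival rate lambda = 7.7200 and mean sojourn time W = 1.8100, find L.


Little's Law: L = lambda * W
= 7.7200 * 1.8100
= 13.9732

13.9732


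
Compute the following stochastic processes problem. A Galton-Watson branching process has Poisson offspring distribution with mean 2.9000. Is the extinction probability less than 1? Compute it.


Since mu = 2.9000 > 1, extinction prob q < 1.
Solve s = exp(mu*(s-1)) iteratively.
q = 0.0668

0.0668


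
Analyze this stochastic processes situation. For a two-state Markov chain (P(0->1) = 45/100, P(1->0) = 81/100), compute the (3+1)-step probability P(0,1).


P^4 = P^3 * P^1
Computing via matrix multiplication of the transition matrix.
Entry (0,1) of P^4 = 0.3555

0.3555


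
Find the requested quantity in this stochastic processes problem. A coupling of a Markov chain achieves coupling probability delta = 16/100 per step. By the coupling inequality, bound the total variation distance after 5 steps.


TV distance bound <= (1-delta)^n
= (1 - 0.1600)^5
= 0.8400^5
= 0.4182

0.4182


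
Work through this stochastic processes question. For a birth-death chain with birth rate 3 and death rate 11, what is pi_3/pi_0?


For birth-death process, pi_n/pi_0 = (lambda/mu)^n
= (3/11)^3
= 0.0203

0.0203


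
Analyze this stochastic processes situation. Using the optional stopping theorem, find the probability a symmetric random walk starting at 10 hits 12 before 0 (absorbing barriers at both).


By optional stopping theorem: E(M at tau) = M(0) = 10
P(hit 12)*12 + P(hit 0)*0 = 10
P(hit 12) = (10 - 0)/(12 - 0) = 5/6 = 0.8333

0.8333


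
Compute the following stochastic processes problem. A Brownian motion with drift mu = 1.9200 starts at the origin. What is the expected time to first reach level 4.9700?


Expected first passage time = a/mu
= 4.9700/1.9200
= 2.5885

2.5885


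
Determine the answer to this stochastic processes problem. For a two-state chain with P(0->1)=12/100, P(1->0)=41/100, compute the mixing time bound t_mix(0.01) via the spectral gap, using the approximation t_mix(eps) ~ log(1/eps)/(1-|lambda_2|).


lambda_2 = |1 - p01 - p10| = |1 - 0.1200 - 0.4100| = 0.4700
t_mix ~ log(1/eps)/(1 - |lambda_2|)
= log(100)/(1 - 0.4700) = 4.6052/0.5300
= 8.6890

8.6890


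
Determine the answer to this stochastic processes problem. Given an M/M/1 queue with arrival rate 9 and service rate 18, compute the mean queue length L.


rho = 9/18 = 0.5000
L = rho/(1-rho)
= 0.5000/0.5000
= 1.0000

1.0000


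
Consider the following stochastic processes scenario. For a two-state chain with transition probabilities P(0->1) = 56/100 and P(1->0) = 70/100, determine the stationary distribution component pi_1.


Stationary distribution: pi_0 = p10/(p01+p10), pi_1 = p01/(p01+p10)
p01 = 0.5600, p10 = 0.7000
pi_1 = 0.4444

0.4444


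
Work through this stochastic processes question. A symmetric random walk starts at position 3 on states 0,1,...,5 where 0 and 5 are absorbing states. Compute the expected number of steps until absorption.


For symmetric RW on 0,...,N with absorbing barriers, E(i) = i*(N-i)
E(3) = 3 * 2 = 6

6


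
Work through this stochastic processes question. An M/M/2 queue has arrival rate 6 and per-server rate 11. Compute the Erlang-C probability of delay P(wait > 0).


a = lambda/mu = 0.5455
rho = a/c = 0.2727
Erlang-C formula applied:
C(c,a) = 0.1169

0.1169


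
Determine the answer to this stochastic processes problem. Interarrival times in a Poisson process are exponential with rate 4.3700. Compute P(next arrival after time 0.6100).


P(X > t) = exp(-lambda * t)
= exp(-4.3700 * 0.6100)
= exp(-2.6657) = 0.0696

0.0696


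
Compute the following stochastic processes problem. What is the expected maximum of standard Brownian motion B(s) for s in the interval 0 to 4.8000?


E(max B(s)) = sqrt(2t/pi)
= sqrt(2*4.8000/pi)
= sqrt(3.0558)
= 1.7481

1.7481


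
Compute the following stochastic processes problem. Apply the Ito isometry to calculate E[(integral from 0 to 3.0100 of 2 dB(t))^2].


By Ito isometry: E[(int f dB)^2] = int f^2 dt
= 2^2 * 3.0100
= 4 * 3.0100 = 12.0400

12.0400


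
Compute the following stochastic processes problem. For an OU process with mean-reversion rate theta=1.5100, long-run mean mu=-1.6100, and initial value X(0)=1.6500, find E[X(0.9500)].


E[X(t)] = mu + (X(0) - mu)*exp(-theta*t)
= -1.6100 + (1.6500 - -1.6100)*exp(-1.5100*0.9500)
= -1.6100 + 3.2600 * 0.2382
= -0.8334

-0.8334


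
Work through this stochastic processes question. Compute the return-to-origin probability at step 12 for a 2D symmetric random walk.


P = C(12,6)^2 / 4^12
= 924^2 / 16777216
= 853776 / 16777216
= 0.0509

0.0509


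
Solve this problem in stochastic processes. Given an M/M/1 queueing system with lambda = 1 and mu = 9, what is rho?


rho = lambda/mu
= 1/9
= 0.1111

0.1111


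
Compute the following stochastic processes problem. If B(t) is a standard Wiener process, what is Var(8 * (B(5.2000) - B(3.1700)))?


Var(alpha*(B(t)-B(s))) = alpha^2 * (t-s)
= 8^2 * (5.2000 - 3.1700)
= 64 * 2.0300
= 129.9200

129.9200


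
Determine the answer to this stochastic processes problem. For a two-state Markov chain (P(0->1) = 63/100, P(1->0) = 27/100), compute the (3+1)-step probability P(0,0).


P^4 = P^3 * P^1
Computing via matrix multiplication of the transition matrix.
Entry (0,0) of P^4 = 0.3001

0.3001


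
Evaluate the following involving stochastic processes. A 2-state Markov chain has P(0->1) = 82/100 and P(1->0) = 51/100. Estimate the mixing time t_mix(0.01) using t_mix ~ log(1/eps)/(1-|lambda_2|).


lambda_2 = |1 - p01 - p10| = |1 - 0.8200 - 0.5100| = 0.3300
t_mix ~ log(1/eps)/(1 - |lambda_2|)
= log(100)/(1 - 0.3300) = 4.6052/0.6700
= 6.8734

6.8734


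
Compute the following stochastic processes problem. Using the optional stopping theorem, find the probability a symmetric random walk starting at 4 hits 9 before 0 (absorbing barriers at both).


By optional stopping theorem: E(M at tau) = M(0) = 4
P(hit 9)*9 + P(hit 0)*0 = 4
P(hit 9) = (4 - 0)/(9 - 0) = 4/9 = 0.4444

0.4444


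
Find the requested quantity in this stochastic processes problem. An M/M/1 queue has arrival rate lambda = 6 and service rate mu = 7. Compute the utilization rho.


rho = lambda/mu
= 6/7
= 0.8571

0.8571


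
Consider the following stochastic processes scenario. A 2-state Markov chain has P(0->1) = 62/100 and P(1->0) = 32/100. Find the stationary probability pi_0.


Stationary distribution: pi_0 = p10/(p01+p10), pi_1 = p01/(p01+p10)
p01 = 0.6200, p10 = 0.3200
pi_0 = 0.3404

0.3404


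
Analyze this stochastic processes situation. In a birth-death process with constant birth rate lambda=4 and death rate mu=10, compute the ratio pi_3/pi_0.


For birth-death process, pi_n/pi_0 = (lambda/mu)^n
= (4/10)^3
= 0.0640

0.0640


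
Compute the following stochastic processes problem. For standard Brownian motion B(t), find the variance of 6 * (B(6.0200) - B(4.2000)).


Var(alpha*(B(t)-B(s))) = alpha^2 * (t-s)
= 6^2 * (6.0200 - 4.2000)
= 36 * 1.8200
= 65.5200

65.5200


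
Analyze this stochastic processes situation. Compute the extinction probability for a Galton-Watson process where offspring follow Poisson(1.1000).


Since mu = 1.1000 > 1, extinction prob q < 1.
Solve s = exp(mu*(s-1)) iteratively.
q = 0.8239

0.8239


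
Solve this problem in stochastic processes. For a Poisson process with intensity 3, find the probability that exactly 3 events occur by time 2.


P(N(t)=k) = (lambda*t)^k * exp(-lambda*t) / k!
lambda*t = 6
= 6^3 * exp(-6) / 3!
= 216 * 0.0025 / 6
= 0.0892

0.0892


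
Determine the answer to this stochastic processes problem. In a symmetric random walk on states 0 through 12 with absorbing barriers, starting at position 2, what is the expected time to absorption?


For symmetric RW on 0,...,N with absorbing barriers, E(i) = i*(N-i)
E(2) = 2 * 10 = 20

20


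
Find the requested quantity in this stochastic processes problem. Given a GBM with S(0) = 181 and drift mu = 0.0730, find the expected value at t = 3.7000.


E[S(t)] = S(0) * exp(mu * t)
= 181 * exp(0.0730 * 3.7000)
= 181 * 1.3101
= 237.1273

237.1273


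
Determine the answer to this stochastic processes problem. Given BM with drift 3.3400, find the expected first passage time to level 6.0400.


Expected first passage time = a/mu
= 6.0400/3.3400
= 1.8084

1.8084


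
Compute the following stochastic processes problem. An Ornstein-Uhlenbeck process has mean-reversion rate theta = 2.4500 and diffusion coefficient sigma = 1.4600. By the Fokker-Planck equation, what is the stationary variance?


Stationary variance = sigma^2 / (2*theta)
= 1.4600^2 / (2*2.4500)
= 2.1316 / 4.9000
= 0.4350

0.4350


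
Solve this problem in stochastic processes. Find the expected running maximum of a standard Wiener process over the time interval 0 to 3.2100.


E(max B(s)) = sqrt(2t/pi)
= sqrt(2*3.2100/pi)
= sqrt(2.0435)
= 1.4295

1.4295
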